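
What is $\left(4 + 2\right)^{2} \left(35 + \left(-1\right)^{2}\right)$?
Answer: $1296$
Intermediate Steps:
$\left(4 + 2\right)^{2} \left(35 + \left(-1\right)^{2}\right) = 6^{2} \left(35 + 1\right) = 36 \cdot 36 = 1296$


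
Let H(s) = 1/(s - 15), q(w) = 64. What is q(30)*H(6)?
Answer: -64/9 ≈ -7.1111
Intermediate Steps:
H(s) = 1/(-15 + s)
q(30)*H(6) = 64/(-15 + 6) = 64/(-9) = 64*(-⅑) = -64/9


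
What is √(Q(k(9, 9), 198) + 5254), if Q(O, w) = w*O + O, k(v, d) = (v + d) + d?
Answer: √10627 ≈ 103.09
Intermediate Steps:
k(v, d) = v + 2*d (k(v, d) = (d + v) + d = v + 2*d)
Q(O, w) = O + O*w (Q(O, w) = O*w + O = O + O*w)
√(Q(k(9, 9), 198) + 5254) = √((9 + 2*9)*(1 + 198) + 5254) = √((9 + 18)*199 + 5254) = √(27*199 + 5254) = √(5373 + 5254) = √10627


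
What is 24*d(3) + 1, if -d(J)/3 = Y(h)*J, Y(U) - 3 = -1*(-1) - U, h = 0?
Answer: -863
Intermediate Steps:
Y(U) = 4 - U (Y(U) = 3 + (-1*(-1) - U) = 3 + (1 - U) = 4 - U)
d(J) = -12*J (d(J) = -3*(4 - 1*0)*J = -3*(4 + 0)*J = -12*J)
24*d(3) + 1 = 24*(-12*3) + 1 = 24*(-36) + 1 = -864 + 1 = -863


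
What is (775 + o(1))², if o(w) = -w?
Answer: 599076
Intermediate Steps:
(775 + o(1))² = (775 - 1*1)² = (775 - 1)² = 774² = 599076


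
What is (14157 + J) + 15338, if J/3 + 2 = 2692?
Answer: 37565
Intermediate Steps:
J = 8070 (J = -6 + 3*2692 = -6 + 8076 = 8070)
(14157 + J) + 15338 = (14157 + 8070) + 15338 = 22227 + 15338 = 37565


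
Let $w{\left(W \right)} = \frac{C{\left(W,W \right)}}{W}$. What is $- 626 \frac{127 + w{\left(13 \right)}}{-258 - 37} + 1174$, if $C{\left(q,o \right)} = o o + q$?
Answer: $\frac{434596}{295} \approx 1473.2$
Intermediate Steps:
$C{\left(q,o \right)} = q + o^{2}$ ($C{\left(q,o \right)} = o^{2} + q = q + o^{2}$)
$w{\left(W \right)} = \frac{W + W^{2}}{W}$
$- 626 \frac{127 + w{\left(13 \right)}}{-258 - 37} + 1174 = - 626 \frac{127 + \left(1 + 13\right)}{-258 - 37} + 1174 = - 626 \frac{127 + 14}{-295} + 1174 = - 626 \cdot 141 \left(- \frac{1}{295}\right) + 1174 = \left(-626\right) \left(- \frac{141}{295}\right) + 1174 = \frac{88266}{295} + 1174 = \frac{434596}{295}$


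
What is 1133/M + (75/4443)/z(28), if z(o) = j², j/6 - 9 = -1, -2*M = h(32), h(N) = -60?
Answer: 644341757/17061120 ≈ 37.767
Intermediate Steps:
M = 30 (M = -½*(-60) = 30)
j = 48 (j = 54 + 6*(-1) = 54 - 6 = 48)
z(o) = 2304 (z(o) = 48² = 2304)
1133/M + (75/4443)/z(28) = 1133/30 + (75/4443)/2304 = 1133*(1/30) + (75*(1/4443))*(1/2304) = 1133/30 + (25/1481)*(1/2304) = 1133/30 + 25/3412224 = 644341757/17061120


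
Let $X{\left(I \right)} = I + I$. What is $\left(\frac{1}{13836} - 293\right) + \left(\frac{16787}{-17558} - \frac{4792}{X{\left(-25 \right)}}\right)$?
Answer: $- \frac{601610208851}{3036656100} \approx -198.12$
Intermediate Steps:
$X{\left(I \right)} = 2 I$
$\left(\frac{1}{13836} - 293\right) + \left(\frac{16787}{-17558} - \frac{4792}{X{\left(-25 \right)}}\right) = \left(\frac{1}{13836} - 293\right) + \left(\frac{16787}{-17558} - \frac{4792}{2 \left(-25\right)}\right) = \left(\frac{1}{13836} - 293\right) - \left(\frac{16787}{17558} + \frac{4792}{-50}\right) = - \frac{4053947}{13836} - - \frac{41649293}{438950} = - \frac{4053947}{13836} + \left(- \frac{16787}{17558} + \frac{2396}{25}\right) = - \frac{4053947}{13836} + \frac{41649293}{438950} = - \frac{601610208851}{3036656100}$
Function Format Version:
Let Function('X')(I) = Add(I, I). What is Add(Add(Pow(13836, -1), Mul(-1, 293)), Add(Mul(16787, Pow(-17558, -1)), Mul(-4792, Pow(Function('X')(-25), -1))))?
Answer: Rational(-601610208851, 3036656100) ≈ -198.12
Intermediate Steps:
Function('X')(I) = Mul(2, I)
Add(Add(Pow(13836, -1), Mul(-1, 293)), Add(Mul(16787, Pow(-17558, -1)), Mul(-4792, Pow(Function('X')(-25), -1)))) = Add(Add(Pow(13836, -1), Mul(-1, 293)), Add(Mul(16787, Pow(-17558, -1)), Mul(-4792, Pow(Mul(2, -25), -1)))) = Add(Add(Rational(1, 13836), -293), Add(Mul(16787, Rational(-1, 17558)), Mul(-4792, Pow(-50, -1)))) = Add(Rational(-4053947, 13836), Add(Rational(-16787, 17558), Mul(-4792, Rational(-1, 50)))) = Add(Rational(-4053947, 13836), Add(Rational(-16787, 17558), Rational(2396, 25))) = Add(Rational(-4053947, 13836), Rational(41649293, 438950)) = Rational(-601610208851, 3036656100)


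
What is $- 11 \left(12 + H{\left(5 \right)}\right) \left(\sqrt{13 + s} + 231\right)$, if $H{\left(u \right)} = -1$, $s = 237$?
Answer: $-27951 - 605 \sqrt{10} \approx -29864.0$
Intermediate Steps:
$- 11 \left(12 + H{\left(5 \right)}\right) \left(\sqrt{13 + s} + 231\right) = - 11 \left(12 - 1\right) \left(\sqrt{13 + 237} + 231\right) = \left(-11\right) 11 \left(\sqrt{250} + 231\right) = - 121 \left(5 \sqrt{10} + 231\right) = - 121 \left(231 + 5 \sqrt{10}\right) = -27951 - 605 \sqrt{10}$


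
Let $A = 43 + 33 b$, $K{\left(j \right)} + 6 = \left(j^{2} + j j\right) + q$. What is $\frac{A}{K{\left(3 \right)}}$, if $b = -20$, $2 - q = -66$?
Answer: $- \frac{617}{80} \approx -7.7125$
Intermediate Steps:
$q = 68$ ($q = 2 - -66 = 2 + 66 = 68$)
$K{\left(j \right)} = 62 + 2 j^{2}$ ($K{\left(j \right)} = -6 + \left(\left(j^{2} + j j\right) + 68\right) = -6 + \left(\left(j^{2} + j^{2}\right) + 68\right) = -6 + \left(2 j^{2} + 68\right) = -6 + \left(68 + 2 j^{2}\right) = 62 + 2 j^{2}$)
$A = -617$ ($A = 43 + 33 \left(-20\right) = 43 - 660 = -617$)
$\frac{A}{K{\left(3 \right)}} = - \frac{617}{62 + 2 \cdot 3^{2}} = - \frac{617}{62 + 2 \cdot 9} = - \frac{617}{62 + 18} = - \frac{617}{80}$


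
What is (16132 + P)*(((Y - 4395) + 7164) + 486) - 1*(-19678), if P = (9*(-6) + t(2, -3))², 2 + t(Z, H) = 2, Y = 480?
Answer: 71163958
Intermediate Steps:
t(Z, H) = 0 (t(Z, H) = -2 + 2 = 0)
P = 2916 (P = (9*(-6) + 0)² = (-54 + 0)² = (-54)² = 2916)
(16132 + P)*(((Y - 4395) + 7164) + 486) - 1*(-19678) = (16132 + 2916)*(((480 - 4395) + 7164) + 486) - 1*(-19678) = 19048*((-3915 + 7164) + 486) + 19678 = 19048*(3249 + 486) + 19678 = 19048*3735 + 19678 = 71144280 + 19678 = 71163958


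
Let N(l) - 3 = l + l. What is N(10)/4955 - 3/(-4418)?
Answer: 116479/21891190 ≈ 0.0053208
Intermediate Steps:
N(l) = 3 + 2*l (N(l) = 3 + (l + l) = 3 + 2*l)
N(10)/4955 - 3/(-4418) = (3 + 2*10)/4955 - 3/(-4418) = (3 + 20)*(1/4955) - 3*(-1/4418) = 23*(1/4955) + 3/4418 = 23/4955 + 3/4418 = 116479/21891190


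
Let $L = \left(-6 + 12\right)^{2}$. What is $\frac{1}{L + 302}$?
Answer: $\frac{1}{338} \approx 0.0029586$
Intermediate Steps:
$L = 36$ ($L = 6^{2} = 36$)
$\frac{1}{L + 302} = \frac{1}{36 + 302} = \frac{1}{338}$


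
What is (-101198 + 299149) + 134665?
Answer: 332616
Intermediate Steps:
(-101198 + 299149) + 134665 = 197951 + 134665 = 332616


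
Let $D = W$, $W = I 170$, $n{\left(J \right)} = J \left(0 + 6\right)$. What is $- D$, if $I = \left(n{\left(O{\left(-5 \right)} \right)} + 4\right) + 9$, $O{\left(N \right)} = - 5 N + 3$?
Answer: $-30770$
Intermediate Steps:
$O{\left(N \right)} = 3 - 5 N$
$n{\left(J \right)} = 6 J$ ($n{\left(J \right)} = J 6 = 6 J$)
$I = 181$ ($I = \left(6 \left(3 - -25\right) + 4\right) + 9 = \left(6 \left(3 + 25\right) + 4\right) + 9 = \left(6 \cdot 28 + 4\right) + 9 = \left(168 + 4\right) + 9 = 172 + 9 = 181$)
$W = 30770$ ($W = 181 \cdot 170 = 30770$)
$D = 30770$
$- D = \left(-1\right) 30770 = -30770$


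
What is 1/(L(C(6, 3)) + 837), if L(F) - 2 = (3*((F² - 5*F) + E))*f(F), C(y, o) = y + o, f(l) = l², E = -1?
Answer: 1/9344 ≈ 0.00010702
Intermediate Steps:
C(y, o) = o + y
L(F) = 2 + F²*(-3 - 15*F + 3*F²) (L(F) = 2 + (3*((F² - 5*F) - 1))*F² = 2 + (3*(-1 + F² - 5*F))*F² = 2 + (-3 - 15*F + 3*F²)*F² = 2 + F²*(-3 - 15*F + 3*F²))
1/(L(C(6, 3)) + 837) = 1/((2 - 15*(3 + 6)³ - 3*(3 + 6)² + 3*(3 + 6)⁴) + 837) = 1/((2 - 15*9³ - 3*9² + 3*9⁴) + 837) = 1/((2 - 15*729 - 3*81 + 3*6561) + 837) = 1/((2 - 10935 - 243 + 19683) + 837) = 1/(8507 + 837) = 1/9344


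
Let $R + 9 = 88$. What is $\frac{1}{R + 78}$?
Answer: $\frac{1}{157} \approx 0.0063694$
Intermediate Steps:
$R = 79$ ($R = -9 + 88 = 79$)
$\frac{1}{R + 78} = \frac{1}{79 + 78} = \frac{1}{157}$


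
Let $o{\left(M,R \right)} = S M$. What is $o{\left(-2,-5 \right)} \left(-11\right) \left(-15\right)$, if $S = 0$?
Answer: $0$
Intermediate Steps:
$o{\left(M,R \right)} = 0$ ($o{\left(M,R \right)} = 0 M = 0$)
$o{\left(-2,-5 \right)} \left(-11\right) \left(-15\right) = 0 \left(-11\right) \left(-15\right) = 0 \left(-15\right) = 0$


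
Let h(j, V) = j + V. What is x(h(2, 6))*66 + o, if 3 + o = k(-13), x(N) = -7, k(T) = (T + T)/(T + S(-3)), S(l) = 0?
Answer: -463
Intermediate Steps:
h(j, V) = V + j
k(T) = 2 (k(T) = (T + T)/(T + 0) = (2*T)/T = 2)
o = -1 (o = -3 + 2 = -1)
x(h(2, 6))*66 + o = -7*66 - 1 = -462 - 1 = -463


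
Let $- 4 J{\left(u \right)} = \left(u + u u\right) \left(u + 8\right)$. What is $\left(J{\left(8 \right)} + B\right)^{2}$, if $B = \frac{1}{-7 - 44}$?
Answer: $\frac{215766721}{2601} \approx 82955.0$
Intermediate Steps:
$J{\left(u \right)} = - \frac{\left(8 + u\right) \left(u + u^{2}\right)}{4}$ ($J{\left(u \right)} = - \frac{\left(u + u u\right) \left(u + 8\right)}{4} = - \frac{\left(u + u^{2}\right) \left(8 + u\right)}{4} = - \frac{\left(8 + u\right) \left(u + u^{2}\right)}{4}$)
$B = - \frac{1}{51}$ ($B = \frac{1}{-51} = - \frac{1}{51} \approx -0.019608$)
$\left(J{\left(8 \right)} + B\right)^{2} = \left(\left(- \frac{1}{4}\right) 8 \left(8 + 8^{2} + 9 \cdot 8\right) - \frac{1}{51}\right)^{2} = \left(\left(- \frac{1}{4}\right) 8 \left(8 + 64 + 72\right) - \frac{1}{51}\right)^{2} = \left(\left(- \frac{1}{4}\right) 8 \cdot 144 - \frac{1}{51}\right)^{2} = \left(-288 - \frac{1}{51}\right)^{2} = \left(- \frac{14689}{51}\right)^{2} = \frac{215766721}{2601}$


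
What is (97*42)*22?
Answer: 89628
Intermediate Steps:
(97*42)*22 = 4074*22 = 89628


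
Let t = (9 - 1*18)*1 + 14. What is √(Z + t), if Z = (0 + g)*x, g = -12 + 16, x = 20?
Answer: √85 ≈ 9.2195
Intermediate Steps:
g = 4
Z = 80 (Z = (0 + 4)*20 = 4*20 = 80)
t = 5 (t = (9 - 18)*1 + 14 = -9*1 + 14 = -9 + 14 = 5)
√(Z + t) = √(80 + 5) = √85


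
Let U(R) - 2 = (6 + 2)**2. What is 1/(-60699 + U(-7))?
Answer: -1/60633 ≈ -1.6493e-5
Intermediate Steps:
U(R) = 66 (U(R) = 2 + (6 + 2)**2 = 2 + 8**2 = 2 + 64 = 66)
1/(-60699 + U(-7)) = 1/(-60699 + 66) = 1/(-60633) = -1/60633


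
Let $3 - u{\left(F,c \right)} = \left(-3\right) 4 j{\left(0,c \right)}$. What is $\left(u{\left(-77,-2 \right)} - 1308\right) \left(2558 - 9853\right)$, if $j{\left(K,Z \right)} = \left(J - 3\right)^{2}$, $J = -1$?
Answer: $8119335$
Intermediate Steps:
$j{\left(K,Z \right)} = 16$ ($j{\left(K,Z \right)} = \left(-1 - 3\right)^{2} = \left(-4\right)^{2} = 16$)
$u{\left(F,c \right)} = 195$ ($u{\left(F,c \right)} = 3 - \left(-3\right) 4 \cdot 16 = 3 - \left(-12\right) 16 = 3 - -192 = 3 + 192 = 195$)
$\left(u{\left(-77,-2 \right)} - 1308\right) \left(2558 - 9853\right) = \left(195 - 1308\right) \left(2558 - 9853\right) = \left(-1113\right) \left(-7295\right) = 8119335$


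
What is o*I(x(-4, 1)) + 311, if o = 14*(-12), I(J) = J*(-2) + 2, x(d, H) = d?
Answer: -1369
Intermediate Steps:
I(J) = 2 - 2*J (I(J) = -2*J + 2 = 2 - 2*J)
o = -168
o*I(x(-4, 1)) + 311 = -168*(2 - 2*(-4)) + 311 = -168*(2 + 8) + 311 = -168*10 + 311 = -1680 + 311 = -1369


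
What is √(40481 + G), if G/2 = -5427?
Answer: √29627 ≈ 172.13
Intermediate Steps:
G = -10854 (G = 2*(-5427) = -10854)
√(40481 + G) = √(40481 - 10854) = √29627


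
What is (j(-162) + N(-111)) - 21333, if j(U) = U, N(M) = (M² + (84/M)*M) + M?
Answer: -9201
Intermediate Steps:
N(M) = 84 + M + M² (N(M) = (M² + 84) + M = (84 + M²) + M = 84 + M + M²)
(j(-162) + N(-111)) - 21333 = (-162 + (84 - 111 + (-111)²)) - 21333 = (-162 + (84 - 111 + 12321)) - 21333 = (-162 + 12294) - 21333 = 12132 - 21333 = -9201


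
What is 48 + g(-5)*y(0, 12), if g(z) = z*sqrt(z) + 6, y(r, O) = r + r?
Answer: 48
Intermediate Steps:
y(r, O) = 2*r
g(z) = 6 + z**(3/2) (g(z) = z**(3/2) + 6 = 6 + z**(3/2))
48 + g(-5)*y(0, 12) = 48 + (6 + (-5)**(3/2))*(2*0) = 48 + (6 - 5*I*sqrt(5))*0 = 48 + 0 = 48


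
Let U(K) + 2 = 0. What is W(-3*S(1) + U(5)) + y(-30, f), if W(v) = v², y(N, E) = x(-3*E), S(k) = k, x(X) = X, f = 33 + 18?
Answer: -128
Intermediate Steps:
f = 51
U(K) = -2 (U(K) = -2 + 0 = -2)
y(N, E) = -3*E
W(-3*S(1) + U(5)) + y(-30, f) = (-3*1 - 2)² - 3*51 = (-3 - 2)² - 153 = (-5)² - 153 = 25 - 153 = -128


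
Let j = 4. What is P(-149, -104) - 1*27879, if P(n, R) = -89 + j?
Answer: -27964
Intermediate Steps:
P(n, R) = -85 (P(n, R) = -89 + 4 = -85)
P(-149, -104) - 1*27879 = -85 - 1*27879 = -85 - 27879 = -27964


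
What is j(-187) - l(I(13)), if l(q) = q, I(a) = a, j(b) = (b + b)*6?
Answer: -2257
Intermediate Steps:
j(b) = 12*b (j(b) = (2*b)*6 = 12*b)
j(-187) - l(I(13)) = 12*(-187) - 1*13 = -2244 - 13 = -2257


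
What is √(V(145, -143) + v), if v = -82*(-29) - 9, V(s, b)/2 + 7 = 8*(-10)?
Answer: √2195 ≈ 46.851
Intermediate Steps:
V(s, b) = -174 (V(s, b) = -14 + 2*(8*(-10)) = -14 + 2*(-80) = -14 - 160 = -174)
v = 2369 (v = 2378 - 9 = 2369)
√(V(145, -143) + v) = √(-174 + 2369) = √2195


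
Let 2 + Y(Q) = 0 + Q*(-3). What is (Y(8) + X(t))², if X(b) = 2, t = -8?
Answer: 576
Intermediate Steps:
Y(Q) = -2 - 3*Q (Y(Q) = -2 + (0 + Q*(-3)) = -2 + (0 - 3*Q) = -2 - 3*Q)
(Y(8) + X(t))² = ((-2 - 3*8) + 2)² = ((-2 - 24) + 2)² = (-26 + 2)² = (-24)² = 576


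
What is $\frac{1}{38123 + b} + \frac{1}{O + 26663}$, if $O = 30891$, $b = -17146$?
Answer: $\frac{78531}{1207310258} \approx 6.5046 \cdot 10^{-5}$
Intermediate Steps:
$\frac{1}{38123 + b} + \frac{1}{O + 26663} = \frac{1}{38123 - 17146} + \frac{1}{30891 + 26663} = \frac{1}{20977} + \frac{1}{57554} = \frac{78531}{1207310258}$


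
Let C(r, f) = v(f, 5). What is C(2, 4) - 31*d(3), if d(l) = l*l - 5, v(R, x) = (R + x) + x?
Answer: -110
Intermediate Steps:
v(R, x) = R + 2*x
d(l) = -5 + l² (d(l) = l² - 5 = -5 + l²)
C(r, f) = 10 + f (C(r, f) = f + 2*5 = f + 10 = 10 + f)
C(2, 4) - 31*d(3) = (10 + 4) - 31*(-5 + 3²) = 14 - 31*(-5 + 9) = 14 - 31*4 = 14 - 124 = -110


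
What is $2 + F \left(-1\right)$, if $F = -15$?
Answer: $17$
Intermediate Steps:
$2 + F \left(-1\right) = 2 - -15 = 2 + 15 = 17$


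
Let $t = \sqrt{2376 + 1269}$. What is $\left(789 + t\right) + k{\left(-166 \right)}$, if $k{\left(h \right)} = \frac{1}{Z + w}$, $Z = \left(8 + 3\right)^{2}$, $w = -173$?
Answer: $\frac{41027}{52} + 27 \sqrt{5} \approx 849.35$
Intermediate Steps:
$t = 27 \sqrt{5}$ ($t = \sqrt{3645} = 27 \sqrt{5} \approx 60.374$)
$Z = 121$ ($Z = 11^{2} = 121$)
$k{\left(h \right)} = - \frac{1}{52}$ ($k{\left(h \right)} = \frac{1}{121 - 173} = \frac{1}{-52} = - \frac{1}{52}$)
$\left(789 + t\right) + k{\left(-166 \right)} = \left(789 + 27 \sqrt{5}\right) - \frac{1}{52} = \frac{41027}{52} + 27 \sqrt{5}$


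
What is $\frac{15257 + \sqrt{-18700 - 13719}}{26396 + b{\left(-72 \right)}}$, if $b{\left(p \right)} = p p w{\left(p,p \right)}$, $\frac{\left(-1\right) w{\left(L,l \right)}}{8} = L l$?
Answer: $- \frac{15257}{214964452} - \frac{i \sqrt{32419}}{214964452} \approx -7.0975 \cdot 10^{-5} - 8.3759 \cdot 10^{-7} i$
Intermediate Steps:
$w{\left(L,l \right)} = - 8 L l$
$b{\left(p \right)} = - 8 p^{4}$ ($b{\left(p \right)} = p p \left(- 8 p p\right) = p^{2} \left(- 8 p^{2}\right) = - 8 p^{4}$)
$\frac{15257 + \sqrt{-18700 - 13719}}{26396 + b{\left(-72 \right)}} = \frac{15257 + \sqrt{-18700 - 13719}}{26396 - 8 \left(-72\right)^{4}} = \frac{15257 + \sqrt{-32419}}{26396 - 214990848} = \frac{15257 + i \sqrt{32419}}{26396 - 214990848} = \frac{15257 + i \sqrt{32419}}{-214964452} = \left(15257 + i \sqrt{32419}\right) \left(- \frac{1}{214964452}\right) = - \frac{15257}{214964452} - \frac{i \sqrt{32419}}{214964452}$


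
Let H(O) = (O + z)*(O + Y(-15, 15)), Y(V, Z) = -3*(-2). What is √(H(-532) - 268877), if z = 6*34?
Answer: I*√96349 ≈ 310.4*I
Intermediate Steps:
Y(V, Z) = 6
z = 204
H(O) = (6 + O)*(204 + O) (H(O) = (O + 204)*(O + 6) = (204 + O)*(6 + O) = (6 + O)*(204 + O))
√(H(-532) - 268877) = √((1224 + (-532)² + 210*(-532)) - 268877) = √((1224 + 283024 - 111720) - 268877) = √(172528 - 268877) = √(-96349) = I*√96349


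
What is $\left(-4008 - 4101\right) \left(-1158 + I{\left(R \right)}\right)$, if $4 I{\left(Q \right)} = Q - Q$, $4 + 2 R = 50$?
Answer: $9390222$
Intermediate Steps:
$R = 23$ ($R = -2 + \frac{1}{2} \cdot 50 = -2 + 25 = 23$)
$I{\left(Q \right)} = 0$ ($I{\left(Q \right)} = \frac{Q - Q}{4} = \frac{1}{4} \cdot 0 = 0$)
$\left(-4008 - 4101\right) \left(-1158 + I{\left(R \right)}\right) = \left(-4008 - 4101\right) \left(-1158 + 0\right) = \left(-8109\right) \left(-1158\right) = 9390222$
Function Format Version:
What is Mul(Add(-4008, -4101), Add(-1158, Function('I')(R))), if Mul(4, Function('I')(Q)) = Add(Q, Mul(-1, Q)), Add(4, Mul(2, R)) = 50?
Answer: 9390222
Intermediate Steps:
R = 23 (R = Add(-2, Mul(Rational(1, 2), 50)) = Add(-2, 25) = 23)
Function('I')(Q) = 0 (Function('I')(Q) = Mul(Rational(1, 4), Add(Q, Mul(-1, Q))) = Mul(Rational(1, 4), 0) = 0)
Mul(Add(-4008, -4101), Add(-1158, Function('I')(R))) = Mul(Add(-4008, -4101), Add(-1158, 0)) = Mul(-8109, -1158) = 9390222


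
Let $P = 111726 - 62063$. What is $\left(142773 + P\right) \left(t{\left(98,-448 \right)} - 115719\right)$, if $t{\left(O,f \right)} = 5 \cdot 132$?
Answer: $-22141493724$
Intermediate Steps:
$t{\left(O,f \right)} = 660$
$P = 49663$
$\left(142773 + P\right) \left(t{\left(98,-448 \right)} - 115719\right) = \left(142773 + 49663\right) \left(660 - 115719\right) = 192436 \left(-115059\right) = -22141493724$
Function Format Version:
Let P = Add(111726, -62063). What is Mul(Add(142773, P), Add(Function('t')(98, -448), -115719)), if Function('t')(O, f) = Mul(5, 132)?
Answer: -22141493724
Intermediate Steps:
Function('t')(O, f) = 660
P = 49663
Mul(Add(142773, P), Add(Function('t')(98, -448), -115719)) = Mul(Add(142773, 49663), Add(660, -115719)) = Mul(192436, -115059) = -22141493724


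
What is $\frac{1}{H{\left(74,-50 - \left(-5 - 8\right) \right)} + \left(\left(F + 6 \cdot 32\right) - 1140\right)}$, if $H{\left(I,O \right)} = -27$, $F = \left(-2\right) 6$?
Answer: $- \frac{1}{987} \approx -0.0010132$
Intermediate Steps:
$F = -12$
$\frac{1}{H{\left(74,-50 - \left(-5 - 8\right) \right)} + \left(\left(F + 6 \cdot 32\right) - 1140\right)} = \frac{1}{-27 + \left(\left(-12 + 6 \cdot 32\right) - 1140\right)} = \frac{1}{-27 + \left(\left(-12 + 192\right) - 1140\right)} = \frac{1}{-27 + \left(180 - 1140\right)} = \frac{1}{-27 - 960} = \frac{1}{-987} = - \frac{1}{987}$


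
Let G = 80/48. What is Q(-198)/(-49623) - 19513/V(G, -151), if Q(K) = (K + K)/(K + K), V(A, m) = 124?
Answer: -968293723/6153252 ≈ -157.36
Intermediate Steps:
G = 5/3 (G = 80*(1/48) = 5/3 ≈ 1.6667)
Q(K) = 1 (Q(K) = (2*K)/((2*K)) = (2*K)*(1/(2*K)) = 1)
Q(-198)/(-49623) - 19513/V(G, -151) = 1/(-49623) - 19513/124 = 1*(-1/49623) - 19513*1/124 = -1/49623 - 19513/124 = -968293723/6153252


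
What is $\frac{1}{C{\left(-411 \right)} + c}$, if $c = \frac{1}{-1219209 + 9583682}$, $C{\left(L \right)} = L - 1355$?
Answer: $- \frac{8364473}{14771659317} \approx -0.00056625$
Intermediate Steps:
$C{\left(L \right)} = -1355 + L$
$c = \frac{1}{8364473} \approx 1.1955 \cdot 10^{-7}$
$\frac{1}{C{\left(-411 \right)} + c} = \frac{1}{\left(-1355 - 411\right) + \frac{1}{8364473}} = \frac{1}{-1766 + \frac{1}{8364473}} = \frac{1}{- \frac{14771659317}{8364473}} = - \frac{8364473}{14771659317}$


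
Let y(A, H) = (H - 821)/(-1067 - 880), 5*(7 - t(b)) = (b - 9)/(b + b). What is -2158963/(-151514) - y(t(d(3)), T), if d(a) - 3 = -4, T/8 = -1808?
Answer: 57200287/8939326 ≈ 6.3987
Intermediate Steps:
T = -14464 (T = 8*(-1808) = -14464)
d(a) = -1 (d(a) = 3 - 4 = -1)
t(b) = 7 - (-9 + b)/(10*b) (t(b) = 7 - (b - 9)/(5*(b + b)) = 7 - (-9 + b)/(5*(2*b)) = 7 - (-9 + b)*1/(2*b)/5 = 7 - (-9 + b)/(10*b))
y(A, H) = 821/1947 - H/1947 (y(A, H) = (-821 + H)/(-1947) = (-821 + H)*(-1/1947) = 821/1947 - H/1947)
-2158963/(-151514) - y(t(d(3)), T) = -2158963/(-151514) - (821/1947 - 1/1947*(-14464)) = -2158963*(-1/151514) - (821/1947 + 14464/1947) = 2158963/151514 - 1*5095/649 = 2158963/151514 - 5095/649 = 57200287/8939326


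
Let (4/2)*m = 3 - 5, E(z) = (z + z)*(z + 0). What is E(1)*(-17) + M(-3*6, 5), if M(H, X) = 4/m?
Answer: -38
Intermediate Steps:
E(z) = 2*z² (E(z) = (2*z)*z = 2*z²)
m = -1 (m = (3 - 5)/2 = (½)*(-2) = -1)
M(H, X) = -4 (M(H, X) = 4/(-1) = 4*(-1) = -4)
E(1)*(-17) + M(-3*6, 5) = (2*1²)*(-17) - 4 = (2*1)*(-17) - 4 = 2*(-17) - 4 = -34 - 4 = -38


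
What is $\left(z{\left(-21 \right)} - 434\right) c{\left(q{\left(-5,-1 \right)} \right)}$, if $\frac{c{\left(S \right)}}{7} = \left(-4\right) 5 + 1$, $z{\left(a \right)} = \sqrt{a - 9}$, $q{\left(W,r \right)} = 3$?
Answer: $57722 - 133 i \sqrt{30} \approx 57722.0 - 728.47 i$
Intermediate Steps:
$z{\left(a \right)} = \sqrt{-9 + a}$
$c{\left(S \right)} = -133$ ($c{\left(S \right)} = 7 \left(\left(-4\right) 5 + 1\right) = 7 \left(-20 + 1\right) = 7 \left(-19\right) = -133$)
$\left(z{\left(-21 \right)} - 434\right) c{\left(q{\left(-5,-1 \right)} \right)} = \left(\sqrt{-9 - 21} - 434\right) \left(-133\right) = \left(\sqrt{-30} - 434\right) \left(-133\right) = \left(i \sqrt{30} - 434\right) \left(-133\right) = \left(-434 + i \sqrt{30}\right) \left(-133\right) = 57722 - 133 i \sqrt{30}$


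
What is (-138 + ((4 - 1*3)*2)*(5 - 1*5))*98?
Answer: -13524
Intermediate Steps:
(-138 + ((4 - 1*3)*2)*(5 - 1*5))*98 = (-138 + ((4 - 3)*2)*(5 - 5))*98 = (-138 + (1*2)*0)*98 = (-138 + 2*0)*98 = (-138 + 0)*98 = -138*98 = -13524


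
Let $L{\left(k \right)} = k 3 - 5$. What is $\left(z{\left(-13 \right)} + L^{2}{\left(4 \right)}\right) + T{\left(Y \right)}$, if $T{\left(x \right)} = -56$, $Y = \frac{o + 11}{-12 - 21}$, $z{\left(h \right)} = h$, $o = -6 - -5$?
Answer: $-20$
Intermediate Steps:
$o = -1$ ($o = -6 + 5 = -1$)
$L{\left(k \right)} = -5 + 3 k$ ($L{\left(k \right)} = 3 k - 5 = -5 + 3 k$)
$Y = - \frac{10}{33}$ ($Y = \frac{-1 + 11}{-12 - 21} = \frac{10}{-33} = 10 \left(- \frac{1}{33}\right) = - \frac{10}{33} \approx -0.30303$)
$\left(z{\left(-13 \right)} + L^{2}{\left(4 \right)}\right) + T{\left(Y \right)} = \left(-13 + \left(-5 + 3 \cdot 4\right)^{2}\right) - 56 = \left(-13 + \left(-5 + 12\right)^{2}\right) - 56 = \left(-13 + 7^{2}\right) - 56 = \left(-13 + 49\right) - 56 = 36 - 56 = -20$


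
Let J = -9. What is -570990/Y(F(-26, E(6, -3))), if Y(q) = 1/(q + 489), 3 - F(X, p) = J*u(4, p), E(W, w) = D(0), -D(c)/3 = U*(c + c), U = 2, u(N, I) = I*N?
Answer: -280927080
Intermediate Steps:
D(c) = -12*c (D(c) = -6*(c + c) = -6*2*c = -12*c)
E(W, w) = 0 (E(W, w) = -12*0 = 0)
F(X, p) = 3 + 36*p (F(X, p) = 3 - (-9)*p*4 = 3 - (-9)*4*p = 3 - (-36)*p = 3 + 36*p)
Y(q) = 1/(489 + q)
-570990/Y(F(-26, E(6, -3))) = -(280927080 + 0) = -570990/(1/(489 + (3 + 0))) = -570990/(1/(489 + 3)) = -570990/(1/492) = -570990/1/492 = -570990*492 = -280927080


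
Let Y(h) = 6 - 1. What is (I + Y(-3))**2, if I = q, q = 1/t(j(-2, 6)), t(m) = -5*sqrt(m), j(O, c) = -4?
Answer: 2499/100 + I ≈ 24.99 + 1.0*I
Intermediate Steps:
Y(h) = 5
q = I/10 (q = 1/(-10*I) = I/10 ≈ 0.1*I)
I = I/10 ≈ 0.1*I
(I + Y(-3))**2 = (I/10 + 5)**2 = (5 + I/10)**2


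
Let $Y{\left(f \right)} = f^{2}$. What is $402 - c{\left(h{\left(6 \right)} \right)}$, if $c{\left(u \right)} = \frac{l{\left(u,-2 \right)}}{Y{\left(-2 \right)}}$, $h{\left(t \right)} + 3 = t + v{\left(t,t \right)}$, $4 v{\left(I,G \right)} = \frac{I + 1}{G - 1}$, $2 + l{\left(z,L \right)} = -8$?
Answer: $\frac{809}{2} \approx 404.5$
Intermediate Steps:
$l{\left(z,L \right)} = -10$ ($l{\left(z,L \right)} = -2 - 8 = -10$)
$v{\left(I,G \right)} = \frac{1 + I}{4 \left(-1 + G\right)}$ ($v{\left(I,G \right)} = \frac{\left(I + 1\right) \frac{1}{G - 1}}{4} = \frac{\left(1 + I\right) \frac{1}{-1 + G}}{4} = \frac{\frac{1}{-1 + G} \left(1 + I\right)}{4} = \frac{1 + I}{4 \left(-1 + G\right)}$)
$h{\left(t \right)} = -3 + t + \frac{1 + t}{4 \left(-1 + t\right)}$ ($h{\left(t \right)} = -3 + \left(t + \frac{1 + t}{4 \left(-1 + t\right)}\right) = -3 + t + \frac{1 + t}{4 \left(-1 + t\right)}$)
$c{\left(u \right)} = - \frac{5}{2}$ ($c{\left(u \right)} = - \frac{10}{\left(-2\right)^{2}} = - \frac{10}{4} = \left(-10\right) \frac{1}{4} = - \frac{5}{2}$)
$402 - c{\left(h{\left(6 \right)} \right)} = 402 - - \frac{5}{2} = 402 + \frac{5}{2} = \frac{809}{2}$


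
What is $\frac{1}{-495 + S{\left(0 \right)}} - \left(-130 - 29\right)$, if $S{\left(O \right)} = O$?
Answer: $\frac{78704}{495} \approx 159.0$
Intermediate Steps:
$\frac{1}{-495 + S{\left(0 \right)}} - \left(-130 - 29\right) = \frac{1}{-495 + 0} - \left(-130 - 29\right) = \frac{1}{-495} - \left(-130 - 29\right) = - \frac{1}{495} - -159 = - \frac{1}{495} + 159 = \frac{78704}{495}$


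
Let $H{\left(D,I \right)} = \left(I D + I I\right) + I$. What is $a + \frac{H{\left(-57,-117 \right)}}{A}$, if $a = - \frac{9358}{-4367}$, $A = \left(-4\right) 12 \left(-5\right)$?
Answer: $\frac{30212789}{349360} \approx 86.48$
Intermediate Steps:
$H{\left(D,I \right)} = I + I^{2} + D I$ ($H{\left(D,I \right)} = \left(D I + I^{2}\right) + I = \left(I^{2} + D I\right) + I = I + I^{2} + D I$)
$A = 240$ ($A = \left(-48\right) \left(-5\right) = 240$)
$a = \frac{9358}{4367}$ ($a = \left(-9358\right) \left(- \frac{1}{4367}\right) = \frac{9358}{4367} \approx 2.1429$)
$a + \frac{H{\left(-57,-117 \right)}}{A} = \frac{9358}{4367} + \frac{\left(-117\right) \left(1 - 57 - 117\right)}{240} = \frac{9358}{4367} + \left(-117\right) \left(-173\right) \frac{1}{240} = \frac{9358}{4367} + 20241 \cdot \frac{1}{240} = \frac{9358}{4367} + \frac{6747}{80} = \frac{30212789}{349360}$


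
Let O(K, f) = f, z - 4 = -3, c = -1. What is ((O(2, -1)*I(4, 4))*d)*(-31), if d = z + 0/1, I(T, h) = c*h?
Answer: -124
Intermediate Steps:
z = 1 (z = 4 - 3 = 1)
I(T, h) = -h
d = 1 (d = 1 + 0/1 = 1 + 0*1 = 1 + 0 = 1)
((O(2, -1)*I(4, 4))*d)*(-31) = (-(-1)*4*1)*(-31) = (-1*(-4)*1)*(-31) = (4*1)*(-31) = 4*(-31) = -124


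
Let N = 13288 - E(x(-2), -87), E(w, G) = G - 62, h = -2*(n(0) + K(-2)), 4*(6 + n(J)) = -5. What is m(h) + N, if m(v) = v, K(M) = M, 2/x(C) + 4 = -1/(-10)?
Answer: 26911/2 ≈ 13456.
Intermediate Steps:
n(J) = -29/4 (n(J) = -6 + (¼)*(-5) = -6 - 5/4 = -29/4)
x(C) = -20/39 (x(C) = 2/(-4 - 1/(-10)) = 2/(-4 - 1*(-⅒)) = 2/(-4 + ⅒) = 2/(-39/10) = 2*(-10/39) = -20/39)
h = 37/2 (h = -2*(-29/4 - 2) = -2*(-37/4) = 37/2 ≈ 18.500)
E(w, G) = -62 + G
N = 13437 (N = 13288 - (-62 - 87) = 13288 - 1*(-149) = 13288 + 149 = 13437)
m(h) + N = 37/2 + 13437 = 26911/2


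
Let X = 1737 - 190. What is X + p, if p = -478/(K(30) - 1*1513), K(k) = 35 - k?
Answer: 1166677/754 ≈ 1547.3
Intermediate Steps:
X = 1547
p = 239/754 (p = -478/((35 - 1*30) - 1*1513) = -478/((35 - 30) - 1513) = -478/(5 - 1513) = -478/(-1508) = -478*(-1/1508) = 239/754 ≈ 0.31698)
X + p = 1547 + 239/754 = 1166677/754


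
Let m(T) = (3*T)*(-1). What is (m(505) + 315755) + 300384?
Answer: 614624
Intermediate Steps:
m(T) = -3*T
(m(505) + 315755) + 300384 = (-3*505 + 315755) + 300384 = (-1515 + 315755) + 300384 = 314240 + 300384 = 614624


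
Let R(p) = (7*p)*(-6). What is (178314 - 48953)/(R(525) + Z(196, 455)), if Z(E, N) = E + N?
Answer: -129361/21399 ≈ -6.0452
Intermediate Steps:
R(p) = -42*p
(178314 - 48953)/(R(525) + Z(196, 455)) = (178314 - 48953)/(-42*525 + (196 + 455)) = 129361/(-22050 + 651) = 129361/(-21399) = 129361*(-1/21399) = -129361/21399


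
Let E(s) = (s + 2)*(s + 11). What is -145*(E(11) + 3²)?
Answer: -42775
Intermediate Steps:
E(s) = (2 + s)*(11 + s)
-145*(E(11) + 3²) = -145*((22 + 11² + 13*11) + 3²) = -145*((22 + 121 + 143) + 9) = -145*(286 + 9) = -145*295 = -42775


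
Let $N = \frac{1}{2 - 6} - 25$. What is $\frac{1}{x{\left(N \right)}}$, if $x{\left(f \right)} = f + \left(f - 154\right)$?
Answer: $- \frac{2}{409} \approx -0.00489$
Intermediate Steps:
$N = - \frac{101}{4}$ ($N = \frac{1}{-4} - 25 = - \frac{1}{4} - 25 = - \frac{101}{4} \approx -25.25$)
$x{\left(f \right)} = -154 + 2 f$ ($x{\left(f \right)} = f + \left(-154 + f\right) = -154 + 2 f$)
$\frac{1}{x{\left(N \right)}} = \frac{1}{-154 + 2 \left(- \frac{101}{4}\right)} = \frac{1}{-154 - \frac{101}{2}} = \frac{1}{- \frac{409}{2}} = - \frac{2}{409}$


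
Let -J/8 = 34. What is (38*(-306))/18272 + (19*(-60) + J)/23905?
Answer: -75941851/109198040 ≈ -0.69545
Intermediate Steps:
J = -272 (J = -8*34 = -272)
(38*(-306))/18272 + (19*(-60) + J)/23905 = (38*(-306))/18272 + (19*(-60) - 272)/23905 = -11628*1/18272 + (-1140 - 272)*(1/23905) = -2907/4568 - 1412*1/23905 = -2907/4568 - 1412/23905 = -75941851/109198040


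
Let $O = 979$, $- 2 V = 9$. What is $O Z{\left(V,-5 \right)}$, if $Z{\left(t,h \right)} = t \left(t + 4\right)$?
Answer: $\frac{8811}{4} \approx 2202.8$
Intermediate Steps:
$V = - \frac{9}{2}$ ($V = \left(- \frac{1}{2}\right) 9 = - \frac{9}{2} \approx -4.5$)
$Z{\left(t,h \right)} = t \left(4 + t\right)$
$O Z{\left(V,-5 \right)} = 979 \left(- \frac{9 \left(4 - \frac{9}{2}\right)}{2}\right) = 979 \left(\left(- \frac{9}{2}\right) \left(- \frac{1}{2}\right)\right) = 979 \cdot \frac{9}{4} = \frac{8811}{4}$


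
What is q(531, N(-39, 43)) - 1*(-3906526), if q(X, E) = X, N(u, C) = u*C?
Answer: 3907057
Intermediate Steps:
N(u, C) = C*u
q(531, N(-39, 43)) - 1*(-3906526) = 531 - 1*(-3906526) = 531 + 3906526 = 3907057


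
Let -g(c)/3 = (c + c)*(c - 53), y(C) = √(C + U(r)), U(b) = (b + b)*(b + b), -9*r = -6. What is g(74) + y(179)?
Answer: -9324 + √1627/3 ≈ -9310.6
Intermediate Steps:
r = ⅔ (r = -⅑*(-6) = ⅔ ≈ 0.66667)
U(b) = 4*b² (U(b) = (2*b)*(2*b) = 4*b²)
y(C) = √(16/9 + C) (y(C) = √(C + 4*(⅔)²) = √(C + 4*(4/9)) = √(C + 16/9) = √(16/9 + C))
g(c) = -6*c*(-53 + c) (g(c) = -3*(c + c)*(c - 53) = -3*2*c*(-53 + c) = -6*c*(-53 + c))
g(74) + y(179) = 6*74*(53 - 1*74) + √(16 + 9*179)/3 = 6*74*(53 - 74) + √(16 + 1611)/3 = 6*74*(-21) + √1627/3 = -9324 + √1627/3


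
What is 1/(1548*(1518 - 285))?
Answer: 1/1908684 ≈ 5.2392e-7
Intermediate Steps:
1/(1548*(1518 - 285)) = 1/(1548*1233) = 1/1908684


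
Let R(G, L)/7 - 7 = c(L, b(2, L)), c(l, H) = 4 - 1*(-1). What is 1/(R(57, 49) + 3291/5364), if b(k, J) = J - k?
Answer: 1788/151289 ≈ 0.011818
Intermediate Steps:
c(l, H) = 5 (c(l, H) = 4 + 1 = 5)
R(G, L) = 84 (R(G, L) = 49 + 7*5 = 49 + 35 = 84)
1/(R(57, 49) + 3291/5364) = 1/(84 + 3291/5364) = 1/(84 + 3291*(1/5364)) = 1/(84 + 1097/1788) = 1/(151289/1788) = 1788/151289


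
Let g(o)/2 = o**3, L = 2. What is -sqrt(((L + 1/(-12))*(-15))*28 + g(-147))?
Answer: -I*sqrt(6353851) ≈ -2520.7*I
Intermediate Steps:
g(o) = 2*o**3
-sqrt(((L + 1/(-12))*(-15))*28 + g(-147)) = -sqrt(((2 + 1/(-12))*(-15))*28 + 2*(-147)**3) = -sqrt(((2 - 1/12)*(-15))*28 + 2*(-3176523)) = -sqrt(((23/12)*(-15))*28 - 6353046) = -sqrt(-115/4*28 - 6353046) = -sqrt(-805 - 6353046) = -sqrt(-6353851) = -I*sqrt(6353851)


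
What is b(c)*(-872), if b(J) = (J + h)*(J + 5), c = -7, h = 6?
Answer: -1744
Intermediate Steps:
b(J) = (5 + J)*(6 + J) (b(J) = (J + 6)*(J + 5) = (6 + J)*(5 + J) = (5 + J)*(6 + J))
b(c)*(-872) = (30 + (-7)² + 11*(-7))*(-872) = (30 + 49 - 77)*(-872) = 2*(-872) = -1744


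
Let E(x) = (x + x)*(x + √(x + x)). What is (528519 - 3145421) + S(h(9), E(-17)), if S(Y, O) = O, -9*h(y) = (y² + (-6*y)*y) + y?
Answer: -2616324 - 34*I*√34 ≈ -2.6163e+6 - 198.25*I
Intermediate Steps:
h(y) = -y/9 + 5*y²/9 (h(y) = -((y² + (-6*y)*y) + y)/9 = -((y² - 6*y²) + y)/9 = -(-5*y² + y)/9 = -(y - 5*y²)/9 = -y/9 + 5*y²/9)
E(x) = 2*x*(x + √2*√x) (E(x) = (2*x)*(x + √(2*x)) = (2*x)*(x + √2*√x) = 2*x*(x + √2*√x))
(528519 - 3145421) + S(h(9), E(-17)) = (528519 - 3145421) + (2*(-17)² + 2*√2*(-17)^(3/2)) = -2616902 + (2*289 + 2*√2*(-17*I*√17)) = -2616902 + (578 - 34*I*√34) = -2616324 - 34*I*√34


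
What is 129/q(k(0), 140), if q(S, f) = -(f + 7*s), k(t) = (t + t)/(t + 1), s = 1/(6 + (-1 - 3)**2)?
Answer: -946/1029 ≈ -0.91934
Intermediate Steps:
s = 1/22 (s = 1/(6 + (-4)**2) = 1/(6 + 16) = 1/22 ≈ 0.045455)
k(t) = 2*t/(1 + t) (k(t) = (2*t)/(1 + t) = 2*t/(1 + t))
q(S, f) = -7/22 - f (q(S, f) = -(f + 7*(1/22)) = -(f + 7/22) = -(7/22 + f) = -7/22 - f)
129/q(k(0), 140) = 129/(-7/22 - 1*140) = 129/(-7/22 - 140) = 129/(-3087/22) = 129*(-22/3087) = -946/1029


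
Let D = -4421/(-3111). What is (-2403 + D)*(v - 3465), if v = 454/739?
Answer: 19127911027472/2299029 ≈ 8.3200e+6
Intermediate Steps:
v = 454/739 (v = 454*(1/739) = 454/739 ≈ 0.61434)
D = 4421/3111 (D = -4421*(-1/3111) = 4421/3111 ≈ 1.4211)
(-2403 + D)*(v - 3465) = (-2403 + 4421/3111)*(454/739 - 3465) = -7471312/3111*(-2560181/739) = 19127911027472/2299029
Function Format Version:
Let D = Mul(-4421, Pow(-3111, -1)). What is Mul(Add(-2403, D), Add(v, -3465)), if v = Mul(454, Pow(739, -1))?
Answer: Rational(19127911027472, 2299029) ≈ 8.3200e+6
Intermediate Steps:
v = Rational(454, 739) (v = Mul(454, Rational(1, 739)) = Rational(454, 739) ≈ 0.61434)
D = Rational(4421, 3111) (D = Mul(-4421, Rational(-1, 3111)) = Rational(4421, 3111) ≈ 1.4211)
Mul(Add(-2403, D), Add(v, -3465)) = Mul(Add(-2403, Rational(4421, 3111)), Add(Rational(454, 739), -3465)) = Mul(Rational(-7471312, 3111), Rational(-2560181, 739)) = Rational(19127911027472, 2299029)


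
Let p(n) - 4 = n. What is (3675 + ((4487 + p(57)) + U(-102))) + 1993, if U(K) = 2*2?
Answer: 10220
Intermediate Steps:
p(n) = 4 + n
U(K) = 4
(3675 + ((4487 + p(57)) + U(-102))) + 1993 = (3675 + ((4487 + (4 + 57)) + 4)) + 1993 = (3675 + ((4487 + 61) + 4)) + 1993 = (3675 + (4548 + 4)) + 1993 = (3675 + 4552) + 1993 = 8227 + 1993 = 10220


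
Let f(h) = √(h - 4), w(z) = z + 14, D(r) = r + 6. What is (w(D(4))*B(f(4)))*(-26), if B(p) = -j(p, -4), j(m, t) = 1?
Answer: 624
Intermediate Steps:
D(r) = 6 + r
w(z) = 14 + z
f(h) = √(-4 + h)
B(p) = -1 (B(p) = -1*1 = -1)
(w(D(4))*B(f(4)))*(-26) = ((14 + (6 + 4))*(-1))*(-26) = ((14 + 10)*(-1))*(-26) = (24*(-1))*(-26) = -24*(-26) = 624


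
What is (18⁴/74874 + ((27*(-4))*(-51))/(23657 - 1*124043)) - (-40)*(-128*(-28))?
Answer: 3325762621166/23198461 ≈ 1.4336e+5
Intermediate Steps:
(18⁴/74874 + ((27*(-4))*(-51))/(23657 - 1*124043)) - (-40)*(-128*(-28)) = (104976*(1/74874) + (-108*(-51))/(23657 - 124043)) - (-40)*3584 = (17496/12479 + 5508/(-100386)) - 1*(-143360) = (17496/12479 + 5508*(-1/100386)) + 143360 = (17496/12479 - 102/1859) + 143360 = 31252206/23198461 + 143360 = 3325762621166/23198461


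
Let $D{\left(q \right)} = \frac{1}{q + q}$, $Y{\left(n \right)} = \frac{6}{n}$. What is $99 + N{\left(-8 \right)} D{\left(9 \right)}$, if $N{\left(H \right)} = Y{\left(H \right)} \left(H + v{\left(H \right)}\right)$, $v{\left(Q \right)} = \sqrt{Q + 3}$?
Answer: $\frac{298}{3} - \frac{i \sqrt{5}}{24} \approx 99.333 - 0.093169 i$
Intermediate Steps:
$v{\left(Q \right)} = \sqrt{3 + Q}$
$N{\left(H \right)} = \frac{6 \left(H + \sqrt{3 + H}\right)}{H}$ ($N{\left(H \right)} = \frac{6}{H} \left(H + \sqrt{3 + H}\right) = \frac{6 \left(H + \sqrt{3 + H}\right)}{H}$)
$D{\left(q \right)} = \frac{1}{2 q}$
$99 + N{\left(-8 \right)} D{\left(9 \right)} = 99 + \left(6 + \frac{6 \sqrt{3 - 8}}{-8}\right) \frac{1}{2 \cdot 9} = 99 + \left(6 + 6 \left(- \frac{1}{8}\right) \sqrt{-5}\right) \frac{1}{2} \cdot \frac{1}{9} = 99 + \left(6 + 6 \left(- \frac{1}{8}\right) i \sqrt{5}\right) \frac{1}{18} = 99 + \left(6 - \frac{3 i \sqrt{5}}{4}\right) \frac{1}{18} = 99 + \left(\frac{1}{3} - \frac{i \sqrt{5}}{24}\right) = \frac{298}{3} - \frac{i \sqrt{5}}{24}$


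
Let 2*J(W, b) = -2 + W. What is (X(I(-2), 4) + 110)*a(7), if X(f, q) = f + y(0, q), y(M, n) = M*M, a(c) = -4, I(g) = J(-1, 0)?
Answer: -434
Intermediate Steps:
J(W, b) = -1 + W/2 (J(W, b) = (-2 + W)/2 = -1 + W/2)
I(g) = -3/2 (I(g) = -1 + (½)*(-1) = -1 - ½ = -3/2)
y(M, n) = M²
X(f, q) = f (X(f, q) = f + 0² = f + 0 = f)
(X(I(-2), 4) + 110)*a(7) = (-3/2 + 110)*(-4) = (217/2)*(-4) = -434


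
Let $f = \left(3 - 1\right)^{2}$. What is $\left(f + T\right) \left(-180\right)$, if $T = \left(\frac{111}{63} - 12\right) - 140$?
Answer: $\frac{184260}{7} \approx 26323.0$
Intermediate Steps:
$f = 4$ ($f = 2^{2} = 4$)
$T = - \frac{3155}{21}$ ($T = \left(111 \cdot \frac{1}{63} - 12\right) - 140 = \left(\frac{37}{21} - 12\right) - 140 = - \frac{215}{21} - 140 = - \frac{3155}{21} \approx -150.24$)
$\left(f + T\right) \left(-180\right) = \left(4 - \frac{3155}{21}\right) \left(-180\right) = \left(- \frac{3071}{21}\right) \left(-180\right) = \frac{184260}{7}$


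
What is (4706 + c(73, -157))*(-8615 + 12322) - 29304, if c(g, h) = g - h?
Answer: 18268448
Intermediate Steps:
(4706 + c(73, -157))*(-8615 + 12322) - 29304 = (4706 + (73 - 1*(-157)))*(-8615 + 12322) - 29304 = (4706 + (73 + 157))*3707 - 29304 = (4706 + 230)*3707 - 29304 = 4936*3707 - 29304 = 18297752 - 29304 = 18268448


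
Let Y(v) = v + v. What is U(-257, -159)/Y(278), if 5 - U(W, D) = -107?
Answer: 28/139 ≈ 0.20144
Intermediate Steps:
U(W, D) = 112 (U(W, D) = 5 - 1*(-107) = 5 + 107 = 112)
Y(v) = 2*v
U(-257, -159)/Y(278) = 112/((2*278)) = 112/556 = 112*(1/556) = 28/139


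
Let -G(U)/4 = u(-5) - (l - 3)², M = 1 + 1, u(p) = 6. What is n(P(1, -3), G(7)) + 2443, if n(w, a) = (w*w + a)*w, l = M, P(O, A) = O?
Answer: 2424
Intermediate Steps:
M = 2
l = 2
G(U) = -20 (G(U) = -4*(6 - (2 - 3)²) = -4*(6 - 1*(-1)²) = -4*(6 - 1*1) = -4*(6 - 1) = -4*5 = -20)
n(w, a) = w*(a + w²) (n(w, a) = (w² + a)*w = (a + w²)*w = w*(a + w²))
n(P(1, -3), G(7)) + 2443 = 1*(-20 + 1²) + 2443 = 1*(-20 + 1) + 2443 = 1*(-19) + 2443 = -19 + 2443 = 2424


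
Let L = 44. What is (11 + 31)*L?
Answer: 1848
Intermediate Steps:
(11 + 31)*L = (11 + 31)*44 = 42*44 = 1848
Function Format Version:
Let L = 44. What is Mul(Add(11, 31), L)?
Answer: 1848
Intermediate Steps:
Mul(Add(11, 31), L) = Mul(Add(11, 31), 44) = Mul(42, 44) = 1848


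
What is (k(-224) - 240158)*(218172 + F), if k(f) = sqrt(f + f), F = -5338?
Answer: -51113787772 + 1702672*I*sqrt(7) ≈ -5.1114e+10 + 4.5048e+6*I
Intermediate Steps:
k(f) = sqrt(2)*sqrt(f) (k(f) = sqrt(2*f) = sqrt(2)*sqrt(f))
(k(-224) - 240158)*(218172 + F) = (sqrt(2)*sqrt(-224) - 240158)*(218172 - 5338) = (sqrt(2)*(4*I*sqrt(14)) - 240158)*212834 = (8*I*sqrt(7) - 240158)*212834 = (-240158 + 8*I*sqrt(7))*212834 = -51113787772 + 1702672*I*sqrt(7)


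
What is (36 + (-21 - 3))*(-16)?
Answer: -192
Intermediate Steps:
(36 + (-21 - 3))*(-16) = (36 - 24)*(-16) = 12*(-16) = -192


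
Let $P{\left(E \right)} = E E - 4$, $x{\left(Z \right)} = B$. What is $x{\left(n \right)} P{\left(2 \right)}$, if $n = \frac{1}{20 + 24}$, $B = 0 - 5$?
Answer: $0$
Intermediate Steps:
$B = -5$
$n = \frac{1}{44} \approx 0.022727$
$x{\left(Z \right)} = -5$
$P{\left(E \right)} = -4 + E^{2}$ ($P{\left(E \right)} = E^{2} - 4 = -4 + E^{2}$)
$x{\left(n \right)} P{\left(2 \right)} = - 5 \left(-4 + 2^{2}\right) = - 5 \left(-4 + 4\right) = \left(-5\right) 0 = 0$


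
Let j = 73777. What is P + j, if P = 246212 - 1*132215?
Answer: 187774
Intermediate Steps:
P = 113997 (P = 246212 - 132215 = 113997)
P + j = 113997 + 73777 = 187774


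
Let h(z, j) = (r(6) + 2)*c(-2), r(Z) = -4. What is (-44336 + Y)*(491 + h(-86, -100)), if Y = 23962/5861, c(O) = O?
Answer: -128615520330/5861 ≈ -2.1944e+7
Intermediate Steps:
Y = 23962/5861 (Y = 23962*(1/5861) = 23962/5861 ≈ 4.0884)
h(z, j) = 4 (h(z, j) = (-4 + 2)*(-2) = -2*(-2) = 4)
(-44336 + Y)*(491 + h(-86, -100)) = (-44336 + 23962/5861)*(491 + 4) = -259829334/5861*495 = -128615520330/5861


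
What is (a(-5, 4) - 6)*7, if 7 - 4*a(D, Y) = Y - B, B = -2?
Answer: -161/4 ≈ -40.250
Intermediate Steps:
a(D, Y) = 5/4 - Y/4 (a(D, Y) = 7/4 - (Y - 1*(-2))/4 = 7/4 - (Y + 2)/4 = 7/4 - (2 + Y)/4 = 7/4 + (-½ - Y/4) = 5/4 - Y/4)
(a(-5, 4) - 6)*7 = ((5/4 - ¼*4) - 6)*7 = ((5/4 - 1) - 6)*7 = (¼ - 6)*7 = -23/4*7 = -161/4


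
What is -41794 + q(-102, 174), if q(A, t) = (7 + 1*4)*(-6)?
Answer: -41860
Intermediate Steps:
q(A, t) = -66 (q(A, t) = (7 + 4)*(-6) = 11*(-6) = -66)
-41794 + q(-102, 174) = -41794 - 66 = -41860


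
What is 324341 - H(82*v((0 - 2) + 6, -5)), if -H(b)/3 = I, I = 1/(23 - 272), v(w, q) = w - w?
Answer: 26920302/83 ≈ 3.2434e+5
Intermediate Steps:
v(w, q) = 0
I = -1/249 (I = 1/(-249) = -1/249 ≈ -0.0040161)
H(b) = 1/83 (H(b) = -3*(-1/249) = 1/83)
324341 - H(82*v((0 - 2) + 6, -5)) = 324341 - 1*1/83 = 324341 - 1/83 = 26920302/83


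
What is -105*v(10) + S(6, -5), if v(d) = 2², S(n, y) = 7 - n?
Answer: -419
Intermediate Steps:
v(d) = 4
-105*v(10) + S(6, -5) = -105*4 + (7 - 1*6) = -420 + (7 - 6) = -420 + 1 = -419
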